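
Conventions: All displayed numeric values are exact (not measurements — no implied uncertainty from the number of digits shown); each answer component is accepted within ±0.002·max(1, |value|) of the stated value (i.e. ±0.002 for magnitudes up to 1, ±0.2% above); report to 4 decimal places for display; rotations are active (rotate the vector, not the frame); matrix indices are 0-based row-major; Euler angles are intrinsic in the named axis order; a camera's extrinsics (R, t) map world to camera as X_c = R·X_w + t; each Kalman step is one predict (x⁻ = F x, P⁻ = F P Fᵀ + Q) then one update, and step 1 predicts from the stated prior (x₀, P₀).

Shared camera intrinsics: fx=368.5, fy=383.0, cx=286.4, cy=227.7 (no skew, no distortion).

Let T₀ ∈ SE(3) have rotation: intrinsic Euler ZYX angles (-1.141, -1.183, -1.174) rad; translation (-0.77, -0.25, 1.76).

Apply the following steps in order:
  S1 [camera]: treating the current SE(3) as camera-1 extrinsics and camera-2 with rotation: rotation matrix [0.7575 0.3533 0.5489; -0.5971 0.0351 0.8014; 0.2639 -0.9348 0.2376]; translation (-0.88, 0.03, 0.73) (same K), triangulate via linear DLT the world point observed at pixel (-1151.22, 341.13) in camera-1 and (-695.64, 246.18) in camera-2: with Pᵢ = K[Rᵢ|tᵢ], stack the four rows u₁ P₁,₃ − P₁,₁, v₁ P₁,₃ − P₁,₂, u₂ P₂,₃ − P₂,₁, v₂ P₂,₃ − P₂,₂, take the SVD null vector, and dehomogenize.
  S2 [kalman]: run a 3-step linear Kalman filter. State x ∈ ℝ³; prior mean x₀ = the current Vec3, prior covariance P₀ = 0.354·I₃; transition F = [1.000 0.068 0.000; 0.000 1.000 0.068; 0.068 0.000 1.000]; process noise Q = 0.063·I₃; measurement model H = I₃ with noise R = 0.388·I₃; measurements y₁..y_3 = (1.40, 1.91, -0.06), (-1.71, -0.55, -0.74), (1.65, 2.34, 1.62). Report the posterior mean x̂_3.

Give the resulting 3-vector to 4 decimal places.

after S1 (triangulate): (-1.4625, -1.0619, -1.0146)
after S2 (kf_track): (0.2575, 0.9178, 0.2393)

result = (0.2575, 0.9178, 0.2393)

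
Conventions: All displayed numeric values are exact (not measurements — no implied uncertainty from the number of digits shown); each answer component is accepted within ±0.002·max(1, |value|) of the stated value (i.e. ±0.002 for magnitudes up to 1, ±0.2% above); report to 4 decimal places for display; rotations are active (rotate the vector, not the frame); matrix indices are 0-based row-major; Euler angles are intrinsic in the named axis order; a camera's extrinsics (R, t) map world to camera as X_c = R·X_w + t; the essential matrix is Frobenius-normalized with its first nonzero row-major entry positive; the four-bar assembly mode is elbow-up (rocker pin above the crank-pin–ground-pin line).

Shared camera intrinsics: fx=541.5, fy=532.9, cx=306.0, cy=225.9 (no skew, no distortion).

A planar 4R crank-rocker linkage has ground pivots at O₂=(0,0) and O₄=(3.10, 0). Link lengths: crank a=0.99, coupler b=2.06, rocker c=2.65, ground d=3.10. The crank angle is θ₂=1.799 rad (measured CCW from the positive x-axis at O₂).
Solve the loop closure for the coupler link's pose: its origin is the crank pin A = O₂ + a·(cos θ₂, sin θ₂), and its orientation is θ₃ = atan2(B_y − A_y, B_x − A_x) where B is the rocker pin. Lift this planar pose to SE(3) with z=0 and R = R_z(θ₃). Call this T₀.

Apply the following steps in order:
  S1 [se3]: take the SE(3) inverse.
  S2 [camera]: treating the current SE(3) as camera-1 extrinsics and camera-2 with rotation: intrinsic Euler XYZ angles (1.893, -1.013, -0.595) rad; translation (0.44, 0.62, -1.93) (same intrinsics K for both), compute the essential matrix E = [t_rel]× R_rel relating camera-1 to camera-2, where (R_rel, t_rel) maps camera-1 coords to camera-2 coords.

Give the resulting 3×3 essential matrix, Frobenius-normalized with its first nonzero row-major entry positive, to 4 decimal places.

matrix = [0.5037 0.1790 0.3151; 0.2347 0.3234 -0.5830; 0.2838 0.1096 0.1511]

source (fourbar_fk): coupler pose = R=[0.8325 -0.5540 0.0000; 0.5540 0.8325 0.0000; 0.0000 0.0000 1.0000], t=(-0.2240, 0.9643, 0.0000)
after S1 (invert_se3): R=[0.8325 0.5540 0.0000; -0.5540 0.8325 0.0000; 0.0000 0.0000 1.0000], t=(-0.3478, -0.9269, 0.0000)
after S2 (essential): [0.5037 0.1790 0.3151; 0.2347 0.3234 -0.5830; 0.2838 0.1096 0.1511]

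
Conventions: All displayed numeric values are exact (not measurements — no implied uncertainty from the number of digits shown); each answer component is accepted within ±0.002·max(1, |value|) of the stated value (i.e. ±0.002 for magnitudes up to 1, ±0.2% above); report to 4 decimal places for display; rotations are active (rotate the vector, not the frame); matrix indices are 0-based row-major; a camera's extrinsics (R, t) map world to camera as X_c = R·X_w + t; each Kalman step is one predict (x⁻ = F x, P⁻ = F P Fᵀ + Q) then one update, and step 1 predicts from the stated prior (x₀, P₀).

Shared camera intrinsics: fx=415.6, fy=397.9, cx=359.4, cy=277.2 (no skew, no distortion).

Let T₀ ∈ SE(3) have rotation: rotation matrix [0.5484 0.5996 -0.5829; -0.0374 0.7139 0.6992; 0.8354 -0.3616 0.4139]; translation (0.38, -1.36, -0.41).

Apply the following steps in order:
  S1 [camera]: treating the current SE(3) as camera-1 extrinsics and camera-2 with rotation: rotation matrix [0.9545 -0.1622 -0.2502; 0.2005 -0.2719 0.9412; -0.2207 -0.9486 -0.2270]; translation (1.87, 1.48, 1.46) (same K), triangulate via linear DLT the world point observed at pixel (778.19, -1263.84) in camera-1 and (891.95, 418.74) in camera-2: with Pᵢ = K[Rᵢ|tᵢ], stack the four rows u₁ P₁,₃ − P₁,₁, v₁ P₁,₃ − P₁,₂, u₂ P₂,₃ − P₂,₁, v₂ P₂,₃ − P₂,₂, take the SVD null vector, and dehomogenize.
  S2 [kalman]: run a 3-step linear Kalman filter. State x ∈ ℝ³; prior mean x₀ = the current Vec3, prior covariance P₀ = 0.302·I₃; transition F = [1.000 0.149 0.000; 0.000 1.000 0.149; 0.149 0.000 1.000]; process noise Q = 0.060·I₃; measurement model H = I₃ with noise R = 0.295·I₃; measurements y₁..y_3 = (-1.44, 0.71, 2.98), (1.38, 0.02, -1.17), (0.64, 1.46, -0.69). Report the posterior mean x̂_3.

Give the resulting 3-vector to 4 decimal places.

after S1 (triangulate): (1.4516, -1.6569, -1.2301)
after S2 (kf_track): (0.5337, 0.4759, -0.0290)

result = (0.5337, 0.4759, -0.0290)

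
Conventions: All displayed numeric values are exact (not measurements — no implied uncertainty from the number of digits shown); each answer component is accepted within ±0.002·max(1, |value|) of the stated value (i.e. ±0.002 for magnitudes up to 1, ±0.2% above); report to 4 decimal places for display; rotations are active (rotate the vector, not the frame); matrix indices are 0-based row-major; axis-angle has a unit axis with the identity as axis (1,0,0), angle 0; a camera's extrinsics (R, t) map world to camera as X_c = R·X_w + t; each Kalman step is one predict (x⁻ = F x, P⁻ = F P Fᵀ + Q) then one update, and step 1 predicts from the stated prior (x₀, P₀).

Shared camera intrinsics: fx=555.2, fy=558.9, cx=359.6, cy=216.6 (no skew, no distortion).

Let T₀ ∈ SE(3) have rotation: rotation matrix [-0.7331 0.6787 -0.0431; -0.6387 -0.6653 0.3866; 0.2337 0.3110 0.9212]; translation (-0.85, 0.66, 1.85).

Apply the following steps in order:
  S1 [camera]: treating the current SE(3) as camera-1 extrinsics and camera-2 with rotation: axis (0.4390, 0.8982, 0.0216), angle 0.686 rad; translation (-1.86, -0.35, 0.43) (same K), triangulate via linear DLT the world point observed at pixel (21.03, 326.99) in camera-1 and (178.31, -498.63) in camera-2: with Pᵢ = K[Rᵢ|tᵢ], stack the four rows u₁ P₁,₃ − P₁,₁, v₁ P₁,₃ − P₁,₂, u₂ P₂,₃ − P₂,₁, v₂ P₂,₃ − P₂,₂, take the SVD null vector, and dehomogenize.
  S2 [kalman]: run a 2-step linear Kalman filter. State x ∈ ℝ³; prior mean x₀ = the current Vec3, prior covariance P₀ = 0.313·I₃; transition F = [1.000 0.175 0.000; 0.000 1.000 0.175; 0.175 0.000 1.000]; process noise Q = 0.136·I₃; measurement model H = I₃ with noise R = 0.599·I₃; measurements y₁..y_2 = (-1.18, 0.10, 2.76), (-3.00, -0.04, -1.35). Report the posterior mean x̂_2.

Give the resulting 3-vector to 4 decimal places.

result = (-1.2493, -0.0663, 0.5292)

after S1 (triangulate): (1.1386, -0.3082, 1.2762)
after S2 (kf_track): (-1.2493, -0.0663, 0.5292)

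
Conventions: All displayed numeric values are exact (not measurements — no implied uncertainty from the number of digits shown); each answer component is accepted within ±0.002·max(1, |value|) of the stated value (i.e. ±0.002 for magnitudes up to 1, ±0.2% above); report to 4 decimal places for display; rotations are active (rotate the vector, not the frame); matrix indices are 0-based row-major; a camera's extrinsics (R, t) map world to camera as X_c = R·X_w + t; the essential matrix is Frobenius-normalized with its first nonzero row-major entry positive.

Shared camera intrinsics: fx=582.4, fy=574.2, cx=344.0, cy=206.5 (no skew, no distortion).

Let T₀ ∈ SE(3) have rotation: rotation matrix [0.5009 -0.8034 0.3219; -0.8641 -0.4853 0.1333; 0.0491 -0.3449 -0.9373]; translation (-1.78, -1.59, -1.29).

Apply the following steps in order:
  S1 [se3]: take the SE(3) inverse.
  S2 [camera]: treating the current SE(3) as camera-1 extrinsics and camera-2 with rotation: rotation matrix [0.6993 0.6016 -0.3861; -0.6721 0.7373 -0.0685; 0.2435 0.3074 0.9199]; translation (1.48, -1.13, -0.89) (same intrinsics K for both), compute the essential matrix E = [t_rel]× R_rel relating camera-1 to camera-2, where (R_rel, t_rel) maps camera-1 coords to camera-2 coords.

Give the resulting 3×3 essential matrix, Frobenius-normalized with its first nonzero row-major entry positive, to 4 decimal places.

matrix = [0.6303 -0.2875 -0.1324; -0.1210 -0.4484 0.4826; -0.0058 0.1736 -0.1539]

after S1 (invert_se3): R=[0.5009 -0.8641 0.0491; -0.8034 -0.4853 -0.3449; 0.3219 0.1333 -0.9373], t=(-0.4190, -2.6467, -0.4242)
after S2 (essential): [0.6303 -0.2875 -0.1324; -0.1210 -0.4484 0.4826; -0.0058 0.1736 -0.1539]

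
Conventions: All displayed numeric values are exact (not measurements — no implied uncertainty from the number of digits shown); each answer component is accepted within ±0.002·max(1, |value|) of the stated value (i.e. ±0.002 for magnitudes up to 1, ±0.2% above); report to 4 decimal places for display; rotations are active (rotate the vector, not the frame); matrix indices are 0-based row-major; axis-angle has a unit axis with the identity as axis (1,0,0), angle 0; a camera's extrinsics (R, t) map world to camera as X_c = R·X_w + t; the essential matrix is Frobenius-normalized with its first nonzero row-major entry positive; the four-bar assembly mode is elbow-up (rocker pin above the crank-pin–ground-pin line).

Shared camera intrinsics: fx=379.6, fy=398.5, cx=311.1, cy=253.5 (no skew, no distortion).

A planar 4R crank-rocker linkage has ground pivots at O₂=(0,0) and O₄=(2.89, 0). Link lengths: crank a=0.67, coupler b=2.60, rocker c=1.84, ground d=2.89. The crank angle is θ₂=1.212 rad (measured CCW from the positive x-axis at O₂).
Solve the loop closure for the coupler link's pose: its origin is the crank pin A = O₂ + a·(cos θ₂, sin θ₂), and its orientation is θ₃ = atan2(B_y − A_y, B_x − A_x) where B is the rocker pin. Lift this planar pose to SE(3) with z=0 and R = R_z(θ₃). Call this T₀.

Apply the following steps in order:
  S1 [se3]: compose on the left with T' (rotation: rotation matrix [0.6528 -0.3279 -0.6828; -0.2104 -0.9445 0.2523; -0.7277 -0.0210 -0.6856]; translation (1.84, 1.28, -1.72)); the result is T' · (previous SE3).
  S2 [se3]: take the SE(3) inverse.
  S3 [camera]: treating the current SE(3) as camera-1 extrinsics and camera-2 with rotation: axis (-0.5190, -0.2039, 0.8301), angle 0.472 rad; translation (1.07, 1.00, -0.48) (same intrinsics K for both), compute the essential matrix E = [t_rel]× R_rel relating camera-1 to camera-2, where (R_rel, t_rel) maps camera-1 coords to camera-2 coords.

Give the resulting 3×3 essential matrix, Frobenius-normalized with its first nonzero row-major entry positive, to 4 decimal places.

matrix = [0.3654 0.1952 0.3209; 0.0790 0.0908 -0.6189; 0.4792 0.2935 -0.1103]

source (fourbar_fk): coupler pose = R=[0.8908 -0.4543 0.0000; 0.4543 0.8908 0.0000; 0.0000 0.0000 1.0000], t=(0.2353, 0.6273, 0.0000)
after S1 (compose_se3): R=[0.4326 -0.5887 -0.6829; -0.6166 -0.7458 0.2523; -0.6578 0.3119 -0.6856], t=(1.7879, 0.6380, -1.9044)
after S2 (invert_se3): R=[0.4326 -0.6166 -0.6578; -0.5887 -0.7458 0.3119; -0.6829 0.2523 -0.6856], t=(-1.6328, 2.1222, -0.2457)
after S3 (essential): [0.3654 0.1952 0.3209; 0.0790 0.0908 -0.6189; 0.4792 0.2935 -0.1103]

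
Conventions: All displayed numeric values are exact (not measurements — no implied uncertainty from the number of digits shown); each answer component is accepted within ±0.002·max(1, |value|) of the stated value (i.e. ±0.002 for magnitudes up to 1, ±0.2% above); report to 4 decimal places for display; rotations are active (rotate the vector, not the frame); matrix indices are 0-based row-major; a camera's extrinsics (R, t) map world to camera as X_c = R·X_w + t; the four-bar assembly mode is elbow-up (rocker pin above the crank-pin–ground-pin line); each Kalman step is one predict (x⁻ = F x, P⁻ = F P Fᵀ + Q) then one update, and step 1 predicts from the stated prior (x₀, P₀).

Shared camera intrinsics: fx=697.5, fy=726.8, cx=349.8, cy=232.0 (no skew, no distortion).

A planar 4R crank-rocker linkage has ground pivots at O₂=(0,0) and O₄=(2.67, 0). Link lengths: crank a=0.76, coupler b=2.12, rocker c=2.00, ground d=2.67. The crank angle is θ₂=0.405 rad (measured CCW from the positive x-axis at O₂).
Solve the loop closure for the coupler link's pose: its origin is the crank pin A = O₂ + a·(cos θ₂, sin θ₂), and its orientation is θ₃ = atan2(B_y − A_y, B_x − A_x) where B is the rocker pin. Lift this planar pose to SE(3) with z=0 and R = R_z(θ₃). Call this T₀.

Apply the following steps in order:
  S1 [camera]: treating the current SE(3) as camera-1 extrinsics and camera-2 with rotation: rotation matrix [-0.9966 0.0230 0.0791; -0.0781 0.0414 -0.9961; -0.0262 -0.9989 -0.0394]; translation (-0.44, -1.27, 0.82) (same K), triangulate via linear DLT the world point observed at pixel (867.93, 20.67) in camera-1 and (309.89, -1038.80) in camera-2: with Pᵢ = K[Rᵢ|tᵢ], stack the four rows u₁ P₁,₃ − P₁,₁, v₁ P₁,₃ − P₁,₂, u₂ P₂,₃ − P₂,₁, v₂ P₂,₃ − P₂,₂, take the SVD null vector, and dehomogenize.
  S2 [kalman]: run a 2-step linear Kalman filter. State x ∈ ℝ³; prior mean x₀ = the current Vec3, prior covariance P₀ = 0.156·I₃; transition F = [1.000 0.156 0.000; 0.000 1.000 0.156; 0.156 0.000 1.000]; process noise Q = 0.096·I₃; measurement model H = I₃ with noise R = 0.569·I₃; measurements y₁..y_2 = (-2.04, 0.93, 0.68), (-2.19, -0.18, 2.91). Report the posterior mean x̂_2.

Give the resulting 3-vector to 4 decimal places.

result = (-1.2870, -0.0694, 1.7458)

source (fourbar_fk): coupler pose = R=[0.6502 -0.7597 0.0000; 0.7597 0.6502 0.0000; 0.0000 0.0000 1.0000], t=(0.6985, 0.2995, 0.0000)
after S1 (triangulate): (-0.2271, -0.9707, 1.7343)
after S2 (kf_track): (-1.2870, -0.0694, 1.7458)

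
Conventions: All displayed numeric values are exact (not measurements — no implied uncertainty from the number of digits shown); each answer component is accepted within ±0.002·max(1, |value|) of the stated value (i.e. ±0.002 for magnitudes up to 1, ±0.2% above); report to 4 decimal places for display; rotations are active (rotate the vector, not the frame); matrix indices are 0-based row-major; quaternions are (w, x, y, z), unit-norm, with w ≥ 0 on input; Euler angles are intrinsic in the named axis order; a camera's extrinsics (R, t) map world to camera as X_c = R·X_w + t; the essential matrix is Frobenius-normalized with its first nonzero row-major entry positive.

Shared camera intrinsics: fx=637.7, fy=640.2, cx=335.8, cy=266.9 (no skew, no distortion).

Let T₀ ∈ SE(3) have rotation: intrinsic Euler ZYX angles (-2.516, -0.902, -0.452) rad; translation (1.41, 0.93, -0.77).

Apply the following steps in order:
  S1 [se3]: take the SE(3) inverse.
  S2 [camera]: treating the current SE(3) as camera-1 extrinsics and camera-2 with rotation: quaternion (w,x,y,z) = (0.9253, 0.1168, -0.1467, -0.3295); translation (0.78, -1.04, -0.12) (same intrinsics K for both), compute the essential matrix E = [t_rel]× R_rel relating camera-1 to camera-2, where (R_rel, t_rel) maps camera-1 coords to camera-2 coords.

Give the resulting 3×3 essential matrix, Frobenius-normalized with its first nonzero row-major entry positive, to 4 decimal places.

matrix = [0.1496 -0.0847 0.2345; 0.2772 -0.3356 0.4800; 0.2704 0.6080 0.2298]

after S1 (invert_se3): R=[-0.5026 -0.3631 0.7846; 0.2490 -0.9299 -0.2708; 0.8279 0.0592 0.5578], t=(1.6505, 0.3052, -0.7929)
after S2 (essential): [0.1496 -0.0847 0.2345; 0.2772 -0.3356 0.4800; 0.2704 0.6080 0.2298]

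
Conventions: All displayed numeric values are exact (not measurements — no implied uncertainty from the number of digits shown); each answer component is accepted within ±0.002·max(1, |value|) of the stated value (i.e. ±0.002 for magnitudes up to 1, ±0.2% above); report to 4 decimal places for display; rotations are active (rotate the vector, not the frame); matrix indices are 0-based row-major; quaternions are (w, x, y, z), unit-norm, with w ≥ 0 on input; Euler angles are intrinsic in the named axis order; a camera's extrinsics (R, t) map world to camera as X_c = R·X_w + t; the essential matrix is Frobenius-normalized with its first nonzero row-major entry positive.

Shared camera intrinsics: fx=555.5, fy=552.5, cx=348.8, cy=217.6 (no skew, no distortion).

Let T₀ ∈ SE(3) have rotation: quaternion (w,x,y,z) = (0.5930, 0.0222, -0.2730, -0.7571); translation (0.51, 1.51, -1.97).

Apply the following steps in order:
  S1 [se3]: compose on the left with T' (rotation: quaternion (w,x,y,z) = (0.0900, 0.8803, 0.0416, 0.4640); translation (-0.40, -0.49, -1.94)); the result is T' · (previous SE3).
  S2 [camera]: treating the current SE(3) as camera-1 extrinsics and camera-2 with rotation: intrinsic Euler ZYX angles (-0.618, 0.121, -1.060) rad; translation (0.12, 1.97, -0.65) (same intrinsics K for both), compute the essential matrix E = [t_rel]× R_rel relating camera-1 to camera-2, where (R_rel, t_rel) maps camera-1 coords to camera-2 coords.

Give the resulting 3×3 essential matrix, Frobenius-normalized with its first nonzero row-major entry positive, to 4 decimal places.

after S1 (compose_se3): R=[0.0813 0.8654 0.4944; 0.8111 0.2308 -0.5374; -0.5792 0.4447 -0.6832], t=(-1.7509, -1.6543, -0.1398)
after S2 (essential): [0.1438 -0.5818 -0.2133; -0.0969 -0.0314 0.5822; 0.0135 -0.3805 0.3178]

matrix = [0.1438 -0.5818 -0.2133; -0.0969 -0.0314 0.5822; 0.0135 -0.3805 0.3178]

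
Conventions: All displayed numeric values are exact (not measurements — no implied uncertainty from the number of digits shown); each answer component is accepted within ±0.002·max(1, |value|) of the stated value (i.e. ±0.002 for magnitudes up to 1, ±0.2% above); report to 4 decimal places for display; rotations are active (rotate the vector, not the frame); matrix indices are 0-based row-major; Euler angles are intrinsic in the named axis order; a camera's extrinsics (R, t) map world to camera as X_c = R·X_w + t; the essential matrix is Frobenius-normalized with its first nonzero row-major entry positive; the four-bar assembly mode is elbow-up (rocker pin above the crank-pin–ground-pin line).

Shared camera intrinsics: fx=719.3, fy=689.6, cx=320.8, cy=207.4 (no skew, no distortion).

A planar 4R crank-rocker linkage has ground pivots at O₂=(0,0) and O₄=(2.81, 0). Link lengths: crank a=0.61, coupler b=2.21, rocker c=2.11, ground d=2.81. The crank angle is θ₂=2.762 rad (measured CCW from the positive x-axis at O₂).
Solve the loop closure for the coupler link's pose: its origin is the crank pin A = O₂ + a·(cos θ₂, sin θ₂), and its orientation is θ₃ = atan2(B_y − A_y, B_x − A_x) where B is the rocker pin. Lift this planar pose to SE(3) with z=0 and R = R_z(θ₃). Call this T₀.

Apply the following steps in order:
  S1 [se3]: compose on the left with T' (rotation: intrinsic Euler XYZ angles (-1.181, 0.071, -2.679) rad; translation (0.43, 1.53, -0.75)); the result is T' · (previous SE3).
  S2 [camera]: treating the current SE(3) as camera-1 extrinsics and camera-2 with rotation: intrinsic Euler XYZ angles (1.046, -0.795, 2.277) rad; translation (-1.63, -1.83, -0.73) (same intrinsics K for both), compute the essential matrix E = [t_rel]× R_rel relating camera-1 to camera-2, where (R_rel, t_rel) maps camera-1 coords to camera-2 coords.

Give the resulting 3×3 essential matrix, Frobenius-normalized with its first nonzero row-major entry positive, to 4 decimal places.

matrix = [0.0957 0.0962 -0.0744; 0.5855 -0.3345 -0.2054; -0.2280 -0.5927 0.2756]

source (fourbar_fk): coupler pose = R=[0.8333 -0.5528 0.0000; 0.5528 0.8333 0.0000; 0.0000 0.0000 1.0000], t=(-0.5666, 0.2260, 0.0000)
after S1 (compose_se3): R=[-0.4978 0.8644 0.0709; -0.2966 -0.2465 0.9227; 0.8150 0.4382 0.3790], t=(1.0364, 1.5093, -0.8132)
after S2 (essential): [0.0957 0.0962 -0.0744; 0.5855 -0.3345 -0.2054; -0.2280 -0.5927 0.2756]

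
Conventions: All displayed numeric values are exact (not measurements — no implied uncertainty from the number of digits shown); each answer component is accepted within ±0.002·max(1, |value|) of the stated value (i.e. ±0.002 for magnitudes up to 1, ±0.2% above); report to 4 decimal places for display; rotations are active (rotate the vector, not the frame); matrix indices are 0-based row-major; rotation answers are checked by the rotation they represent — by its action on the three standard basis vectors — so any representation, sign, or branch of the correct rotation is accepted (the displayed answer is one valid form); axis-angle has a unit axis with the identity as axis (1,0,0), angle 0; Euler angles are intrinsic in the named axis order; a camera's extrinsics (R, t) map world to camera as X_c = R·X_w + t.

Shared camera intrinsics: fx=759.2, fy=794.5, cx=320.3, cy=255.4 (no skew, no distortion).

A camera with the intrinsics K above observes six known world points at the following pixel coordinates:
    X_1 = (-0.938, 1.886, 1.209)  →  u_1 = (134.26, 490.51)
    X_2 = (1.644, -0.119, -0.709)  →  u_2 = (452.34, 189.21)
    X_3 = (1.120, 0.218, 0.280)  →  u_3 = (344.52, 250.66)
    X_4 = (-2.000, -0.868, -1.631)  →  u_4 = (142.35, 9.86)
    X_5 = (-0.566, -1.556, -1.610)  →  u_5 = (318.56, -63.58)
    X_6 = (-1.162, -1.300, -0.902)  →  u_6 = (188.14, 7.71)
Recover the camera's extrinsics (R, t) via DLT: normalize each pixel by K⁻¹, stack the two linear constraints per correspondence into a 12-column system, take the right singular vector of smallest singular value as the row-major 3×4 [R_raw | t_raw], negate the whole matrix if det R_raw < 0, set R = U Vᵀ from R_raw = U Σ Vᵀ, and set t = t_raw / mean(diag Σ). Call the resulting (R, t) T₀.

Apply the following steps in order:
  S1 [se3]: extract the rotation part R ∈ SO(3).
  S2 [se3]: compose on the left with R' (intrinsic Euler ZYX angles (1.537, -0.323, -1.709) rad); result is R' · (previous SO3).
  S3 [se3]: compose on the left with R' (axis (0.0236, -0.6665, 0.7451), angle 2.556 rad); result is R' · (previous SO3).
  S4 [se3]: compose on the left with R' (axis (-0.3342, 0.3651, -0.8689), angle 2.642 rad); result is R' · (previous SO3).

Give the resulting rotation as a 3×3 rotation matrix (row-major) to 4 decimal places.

rotation (matrix) = ((-0.8293, -0.1200, -0.5458), (0.5563, -0.2698, -0.7859), (-0.0530, -0.9554, 0.2905))

source (pnp_recover): camera pose = R=[0.7186 0.1729 -0.6736; -0.0765 0.9824 0.1706; 0.6912 -0.0711 0.7191], t=(-0.4200, -0.2200, 6.3699)
after S1 (rot_of_se3): [0.7186 0.1729 -0.6736; -0.0765 0.9824 0.1706; 0.6912 -0.0711 0.7191]
after S2 (compose_so3): [-0.6715 0.2215 -0.7071; 0.7107 0.4625 -0.5301; 0.2096 -0.8585 -0.4680]
after S3 (compose_so3): [0.1753 -0.0996 0.9795; -0.4642 0.8690 0.1714; -0.8682 -0.4848 0.1061]
after S4 (compose_so3): [-0.8293 -0.1200 -0.5458; 0.5563 -0.2698 -0.7859; -0.0530 -0.9554 0.2905]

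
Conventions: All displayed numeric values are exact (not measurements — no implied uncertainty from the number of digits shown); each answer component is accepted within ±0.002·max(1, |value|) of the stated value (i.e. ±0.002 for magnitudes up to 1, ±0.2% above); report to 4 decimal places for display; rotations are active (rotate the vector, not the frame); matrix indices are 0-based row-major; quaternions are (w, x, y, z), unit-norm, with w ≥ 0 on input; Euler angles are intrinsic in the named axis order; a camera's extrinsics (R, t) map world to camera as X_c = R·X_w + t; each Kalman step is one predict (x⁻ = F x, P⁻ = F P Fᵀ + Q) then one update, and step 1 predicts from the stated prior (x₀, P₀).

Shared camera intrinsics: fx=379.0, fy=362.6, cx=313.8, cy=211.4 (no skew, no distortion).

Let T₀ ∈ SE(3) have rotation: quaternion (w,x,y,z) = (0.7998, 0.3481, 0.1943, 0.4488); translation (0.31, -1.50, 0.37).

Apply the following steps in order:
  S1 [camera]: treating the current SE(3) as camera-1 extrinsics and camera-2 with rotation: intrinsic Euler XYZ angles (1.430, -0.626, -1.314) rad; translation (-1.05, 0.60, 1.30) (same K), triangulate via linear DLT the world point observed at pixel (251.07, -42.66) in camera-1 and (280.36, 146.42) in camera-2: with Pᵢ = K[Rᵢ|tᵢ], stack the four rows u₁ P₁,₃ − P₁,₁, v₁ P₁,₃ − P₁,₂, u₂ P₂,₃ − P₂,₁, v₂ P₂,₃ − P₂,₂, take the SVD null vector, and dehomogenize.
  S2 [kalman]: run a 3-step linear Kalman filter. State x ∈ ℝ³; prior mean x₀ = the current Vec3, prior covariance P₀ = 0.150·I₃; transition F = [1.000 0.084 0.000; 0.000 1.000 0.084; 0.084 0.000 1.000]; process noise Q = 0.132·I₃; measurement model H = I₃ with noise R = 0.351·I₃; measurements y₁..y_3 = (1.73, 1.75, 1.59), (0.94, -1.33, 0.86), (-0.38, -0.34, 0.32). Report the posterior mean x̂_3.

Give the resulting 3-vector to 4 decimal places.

after S1 (triangulate): (0.1120, 1.2953, 0.2285)
after S2 (kf_track): (0.3405, 0.0074, 0.6265)

result = (0.3405, 0.0074, 0.6265)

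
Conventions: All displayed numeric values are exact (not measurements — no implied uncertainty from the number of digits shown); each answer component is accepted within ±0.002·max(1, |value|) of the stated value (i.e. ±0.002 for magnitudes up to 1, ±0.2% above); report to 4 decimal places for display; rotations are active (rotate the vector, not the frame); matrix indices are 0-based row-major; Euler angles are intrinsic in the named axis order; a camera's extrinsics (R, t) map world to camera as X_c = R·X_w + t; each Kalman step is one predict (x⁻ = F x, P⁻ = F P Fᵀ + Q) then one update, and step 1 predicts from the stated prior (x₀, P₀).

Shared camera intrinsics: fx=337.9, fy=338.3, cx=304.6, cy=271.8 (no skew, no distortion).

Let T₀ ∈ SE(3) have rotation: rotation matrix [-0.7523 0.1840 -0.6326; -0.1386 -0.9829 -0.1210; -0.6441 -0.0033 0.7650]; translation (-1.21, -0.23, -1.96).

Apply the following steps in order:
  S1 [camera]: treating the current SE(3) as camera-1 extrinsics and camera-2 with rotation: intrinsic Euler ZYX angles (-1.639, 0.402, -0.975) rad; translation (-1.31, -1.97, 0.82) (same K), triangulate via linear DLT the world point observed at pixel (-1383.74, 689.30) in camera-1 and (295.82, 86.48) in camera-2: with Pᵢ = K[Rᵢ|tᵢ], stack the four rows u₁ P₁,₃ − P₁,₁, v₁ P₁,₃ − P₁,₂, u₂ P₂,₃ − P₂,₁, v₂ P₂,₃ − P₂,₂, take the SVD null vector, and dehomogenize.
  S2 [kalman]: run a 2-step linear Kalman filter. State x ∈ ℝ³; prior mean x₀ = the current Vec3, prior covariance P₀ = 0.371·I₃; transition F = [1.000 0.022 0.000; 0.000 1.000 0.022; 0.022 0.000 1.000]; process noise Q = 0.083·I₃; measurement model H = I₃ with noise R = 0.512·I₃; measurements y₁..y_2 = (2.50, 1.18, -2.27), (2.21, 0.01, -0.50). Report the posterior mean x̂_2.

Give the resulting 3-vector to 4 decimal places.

result = (1.1584, 0.1341, -0.1982)

after S1 (triangulate): (-1.2479, -0.7040, 1.9333)
after S2 (kf_track): (1.1584, 0.1341, -0.1982)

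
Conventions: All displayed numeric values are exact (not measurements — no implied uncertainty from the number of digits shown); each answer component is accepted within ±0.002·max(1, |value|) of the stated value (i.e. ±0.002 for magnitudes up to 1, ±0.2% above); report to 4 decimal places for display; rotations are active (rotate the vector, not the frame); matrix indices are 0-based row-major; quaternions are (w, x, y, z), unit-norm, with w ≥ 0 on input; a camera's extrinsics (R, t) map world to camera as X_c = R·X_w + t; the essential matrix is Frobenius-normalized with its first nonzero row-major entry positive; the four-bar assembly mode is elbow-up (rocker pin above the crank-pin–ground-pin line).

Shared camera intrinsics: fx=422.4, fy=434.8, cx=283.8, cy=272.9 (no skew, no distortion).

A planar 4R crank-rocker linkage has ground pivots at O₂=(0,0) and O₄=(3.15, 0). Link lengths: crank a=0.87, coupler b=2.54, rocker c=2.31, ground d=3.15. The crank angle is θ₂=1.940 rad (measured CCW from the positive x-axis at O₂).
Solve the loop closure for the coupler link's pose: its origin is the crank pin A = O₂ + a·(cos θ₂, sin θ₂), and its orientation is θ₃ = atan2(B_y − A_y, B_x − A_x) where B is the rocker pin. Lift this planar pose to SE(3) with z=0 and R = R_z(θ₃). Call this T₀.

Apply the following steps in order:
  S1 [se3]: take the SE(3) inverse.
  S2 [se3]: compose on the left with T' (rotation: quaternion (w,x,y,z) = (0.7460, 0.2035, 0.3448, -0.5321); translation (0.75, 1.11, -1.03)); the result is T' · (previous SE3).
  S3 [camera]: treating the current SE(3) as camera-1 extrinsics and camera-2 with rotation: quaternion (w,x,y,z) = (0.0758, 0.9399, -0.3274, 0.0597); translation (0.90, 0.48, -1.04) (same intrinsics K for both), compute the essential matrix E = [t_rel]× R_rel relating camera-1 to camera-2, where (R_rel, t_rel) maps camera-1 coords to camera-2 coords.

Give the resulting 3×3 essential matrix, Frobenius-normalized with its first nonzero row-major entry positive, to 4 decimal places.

source (fourbar_fk): coupler pose = R=[0.8896 -0.4566 0.0000; 0.4566 0.8896 0.0000; 0.0000 0.0000 1.0000], t=(-0.3140, 0.8114, 0.0000)
after S1 (invert_se3): R=[0.8896 0.4566 0.0000; -0.4566 0.8896 0.0000; 0.0000 0.0000 1.0000], t=(-0.0912, -0.8652, 0.0000)
after S2 (compose_se3): R=[-0.2523 0.9206 0.2979; -0.7417 0.0137 -0.6706; -0.6215 -0.3902 0.6794], t=(-0.0762, 0.8660, -0.9085)
after S3 (essential): [0.4062 -0.4109 -0.2419; -0.5404 -0.2087 -0.3864; 0.1088 -0.2613 -0.2066]

matrix = [0.4062 -0.4109 -0.2419; -0.5404 -0.2087 -0.3864; 0.1088 -0.2613 -0.2066]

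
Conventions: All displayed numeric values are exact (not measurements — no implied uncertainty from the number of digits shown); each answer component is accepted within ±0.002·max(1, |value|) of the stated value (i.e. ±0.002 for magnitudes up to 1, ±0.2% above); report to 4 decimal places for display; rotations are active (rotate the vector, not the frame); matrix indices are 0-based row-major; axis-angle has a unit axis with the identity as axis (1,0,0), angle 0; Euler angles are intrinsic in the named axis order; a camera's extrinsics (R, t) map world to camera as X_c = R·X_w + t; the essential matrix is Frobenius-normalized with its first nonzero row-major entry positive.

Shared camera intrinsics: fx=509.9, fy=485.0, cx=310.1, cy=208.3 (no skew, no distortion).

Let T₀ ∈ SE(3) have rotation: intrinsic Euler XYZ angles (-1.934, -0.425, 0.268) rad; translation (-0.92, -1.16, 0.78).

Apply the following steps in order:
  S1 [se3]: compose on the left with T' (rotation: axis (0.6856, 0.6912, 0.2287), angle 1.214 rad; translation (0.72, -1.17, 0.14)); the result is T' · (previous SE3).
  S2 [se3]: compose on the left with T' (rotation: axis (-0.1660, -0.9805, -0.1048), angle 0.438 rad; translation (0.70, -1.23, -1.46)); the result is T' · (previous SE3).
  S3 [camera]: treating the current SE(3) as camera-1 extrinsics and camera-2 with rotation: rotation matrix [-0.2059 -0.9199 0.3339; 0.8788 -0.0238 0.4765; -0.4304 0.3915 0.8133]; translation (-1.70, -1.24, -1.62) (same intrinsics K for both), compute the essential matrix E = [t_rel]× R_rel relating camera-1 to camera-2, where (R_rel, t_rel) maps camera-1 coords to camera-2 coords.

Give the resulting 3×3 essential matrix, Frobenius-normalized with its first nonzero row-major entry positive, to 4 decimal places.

after S1 (compose_se3): R=[0.3101 -0.8465 -0.4326; 0.8522 0.0458 0.5213; -0.4215 -0.5303 0.7356], t=(0.5929, -2.8374, 0.0764)
after S2 (compose_se3): R=[0.5072 -0.5464 -0.6664; 0.8063 0.0278 0.5909; -0.3044 -0.8370 0.4547], t=(1.0372, -4.0682, -0.9709)
after S3 (essential): [0.6554 -0.0594 -0.1166; 0.2185 -0.0336 -0.0767; 0.1499 0.2324 0.6497]

matrix = [0.6554 -0.0594 -0.1166; 0.2185 -0.0336 -0.0767; 0.1499 0.2324 0.6497]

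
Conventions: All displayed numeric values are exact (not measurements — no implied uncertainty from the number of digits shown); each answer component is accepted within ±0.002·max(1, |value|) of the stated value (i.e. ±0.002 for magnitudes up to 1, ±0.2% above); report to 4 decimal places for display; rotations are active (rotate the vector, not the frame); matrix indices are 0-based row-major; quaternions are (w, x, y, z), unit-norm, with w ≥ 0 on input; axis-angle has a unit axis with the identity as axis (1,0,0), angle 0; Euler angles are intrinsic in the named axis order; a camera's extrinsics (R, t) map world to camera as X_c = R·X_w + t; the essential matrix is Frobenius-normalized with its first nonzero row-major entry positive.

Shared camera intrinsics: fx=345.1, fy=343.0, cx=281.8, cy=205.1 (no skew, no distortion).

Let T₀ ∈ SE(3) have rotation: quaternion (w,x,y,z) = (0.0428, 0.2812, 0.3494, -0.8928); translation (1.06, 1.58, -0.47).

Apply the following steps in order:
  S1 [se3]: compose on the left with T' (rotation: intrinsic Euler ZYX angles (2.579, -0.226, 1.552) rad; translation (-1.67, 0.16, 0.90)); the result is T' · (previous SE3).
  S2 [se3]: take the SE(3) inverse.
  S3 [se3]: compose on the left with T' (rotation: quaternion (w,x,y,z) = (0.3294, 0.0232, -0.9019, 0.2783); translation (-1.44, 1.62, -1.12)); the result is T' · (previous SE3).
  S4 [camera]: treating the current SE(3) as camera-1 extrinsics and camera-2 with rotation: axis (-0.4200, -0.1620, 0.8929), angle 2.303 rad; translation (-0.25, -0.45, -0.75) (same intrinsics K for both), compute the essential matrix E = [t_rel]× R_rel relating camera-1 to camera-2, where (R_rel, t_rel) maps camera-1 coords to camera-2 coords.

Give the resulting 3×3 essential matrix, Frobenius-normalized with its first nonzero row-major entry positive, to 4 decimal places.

after S1 (compose_se3): R=[0.4269 -0.6820 0.5938; -0.9007 -0.2622 0.3465; -0.0806 -0.6828 -0.7262], t=(-2.5126, 0.1006, 2.6685)
after S2 (invert_se3): R=[0.4269 -0.9007 -0.0806; -0.6820 -0.2622 -0.6828; 0.5938 0.3465 -0.7262], t=(1.3784, 0.1349, 3.3950)
after S3 (compose_se3): R=[-0.5254 0.5619 0.6389; -0.8224 -0.5280 -0.2120; 0.2182 -0.6368 0.7395], t=(-4.5216, 0.1726, -2.4810)
after S4 (essential): [0.1571 -0.0441 -0.4454; -0.0227 0.5806 0.2780; 0.2025 0.3910 -0.4076]

matrix = [0.1571 -0.0441 -0.4454; -0.0227 0.5806 0.2780; 0.2025 0.3910 -0.4076]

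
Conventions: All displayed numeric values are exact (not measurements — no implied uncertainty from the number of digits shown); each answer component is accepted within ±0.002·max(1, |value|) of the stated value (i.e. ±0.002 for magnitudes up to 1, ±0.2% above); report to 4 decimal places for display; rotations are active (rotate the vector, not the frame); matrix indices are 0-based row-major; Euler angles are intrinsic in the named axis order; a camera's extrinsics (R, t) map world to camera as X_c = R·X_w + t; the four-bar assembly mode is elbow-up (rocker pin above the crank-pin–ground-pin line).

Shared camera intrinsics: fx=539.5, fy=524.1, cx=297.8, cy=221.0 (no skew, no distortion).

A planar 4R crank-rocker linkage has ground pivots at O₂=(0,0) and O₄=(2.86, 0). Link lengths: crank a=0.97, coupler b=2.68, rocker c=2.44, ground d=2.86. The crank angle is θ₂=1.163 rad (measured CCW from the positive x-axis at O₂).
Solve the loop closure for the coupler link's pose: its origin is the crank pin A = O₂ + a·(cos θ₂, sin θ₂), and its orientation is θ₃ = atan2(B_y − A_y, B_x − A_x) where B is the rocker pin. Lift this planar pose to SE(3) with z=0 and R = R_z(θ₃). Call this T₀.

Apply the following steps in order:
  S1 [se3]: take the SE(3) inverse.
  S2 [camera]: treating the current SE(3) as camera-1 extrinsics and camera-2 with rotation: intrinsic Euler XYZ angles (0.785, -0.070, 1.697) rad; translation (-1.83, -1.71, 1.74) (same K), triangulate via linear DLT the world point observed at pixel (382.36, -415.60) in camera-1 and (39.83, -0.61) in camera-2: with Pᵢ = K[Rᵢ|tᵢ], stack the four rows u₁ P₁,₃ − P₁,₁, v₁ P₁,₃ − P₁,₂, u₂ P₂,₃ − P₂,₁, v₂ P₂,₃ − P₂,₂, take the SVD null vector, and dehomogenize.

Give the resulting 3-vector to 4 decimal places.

result = (1.4823, -0.3174, 1.3326)

source (fourbar_fk): coupler pose = R=[0.8201 -0.5723 0.0000; 0.5723 0.8201 0.0000; 0.0000 0.0000 1.0000], t=(0.3847, 0.8905, 0.0000)
after S1 (invert_se3): R=[0.8201 0.5723 0.0000; -0.5723 0.8201 0.0000; 0.0000 0.0000 1.0000], t=(-0.8251, -0.5101, 0.0000)
after S2 (triangulate): (1.4823, -0.3174, 1.3326)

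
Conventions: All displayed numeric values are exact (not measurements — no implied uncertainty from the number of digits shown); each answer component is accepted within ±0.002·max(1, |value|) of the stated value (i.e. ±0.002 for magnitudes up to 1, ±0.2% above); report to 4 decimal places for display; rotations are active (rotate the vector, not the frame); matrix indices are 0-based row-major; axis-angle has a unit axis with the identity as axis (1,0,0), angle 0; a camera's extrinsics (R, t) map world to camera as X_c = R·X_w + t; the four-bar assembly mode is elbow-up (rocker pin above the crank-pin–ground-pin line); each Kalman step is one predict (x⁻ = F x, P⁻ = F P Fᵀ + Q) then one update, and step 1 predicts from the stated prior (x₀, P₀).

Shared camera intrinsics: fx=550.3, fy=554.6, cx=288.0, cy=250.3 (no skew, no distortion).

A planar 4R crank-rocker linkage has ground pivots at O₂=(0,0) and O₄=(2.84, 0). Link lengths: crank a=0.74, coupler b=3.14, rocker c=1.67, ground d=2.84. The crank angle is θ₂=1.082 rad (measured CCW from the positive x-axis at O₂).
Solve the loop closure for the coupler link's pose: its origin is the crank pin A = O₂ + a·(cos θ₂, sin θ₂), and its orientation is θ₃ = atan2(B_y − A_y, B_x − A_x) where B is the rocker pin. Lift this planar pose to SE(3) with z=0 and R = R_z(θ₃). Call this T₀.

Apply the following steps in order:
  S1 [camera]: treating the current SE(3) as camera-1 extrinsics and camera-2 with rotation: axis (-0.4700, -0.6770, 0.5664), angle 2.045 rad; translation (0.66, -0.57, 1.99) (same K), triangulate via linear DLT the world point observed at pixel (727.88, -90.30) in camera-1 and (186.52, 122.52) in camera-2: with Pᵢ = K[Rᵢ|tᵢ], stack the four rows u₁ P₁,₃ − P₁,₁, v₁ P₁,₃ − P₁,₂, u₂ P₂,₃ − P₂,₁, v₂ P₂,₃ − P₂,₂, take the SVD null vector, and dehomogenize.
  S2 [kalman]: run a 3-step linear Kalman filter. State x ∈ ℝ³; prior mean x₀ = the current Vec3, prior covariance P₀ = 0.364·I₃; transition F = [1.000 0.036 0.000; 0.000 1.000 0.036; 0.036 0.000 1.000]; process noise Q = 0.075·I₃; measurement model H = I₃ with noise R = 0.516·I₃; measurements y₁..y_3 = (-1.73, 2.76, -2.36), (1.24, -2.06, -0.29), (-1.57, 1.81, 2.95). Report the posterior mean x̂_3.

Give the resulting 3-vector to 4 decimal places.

result = (-0.4745, 0.2734, 0.8080)

source (fourbar_fk): coupler pose = R=[0.9543 -0.2990 0.0000; 0.2990 0.9543 0.0000; 0.0000 0.0000 1.0000], t=(0.3475, 0.6533, 0.0000)
after S1 (triangulate): (0.2744, -1.6611, 1.3836)
after S2 (kf_track): (-0.4745, 0.2734, 0.8080)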